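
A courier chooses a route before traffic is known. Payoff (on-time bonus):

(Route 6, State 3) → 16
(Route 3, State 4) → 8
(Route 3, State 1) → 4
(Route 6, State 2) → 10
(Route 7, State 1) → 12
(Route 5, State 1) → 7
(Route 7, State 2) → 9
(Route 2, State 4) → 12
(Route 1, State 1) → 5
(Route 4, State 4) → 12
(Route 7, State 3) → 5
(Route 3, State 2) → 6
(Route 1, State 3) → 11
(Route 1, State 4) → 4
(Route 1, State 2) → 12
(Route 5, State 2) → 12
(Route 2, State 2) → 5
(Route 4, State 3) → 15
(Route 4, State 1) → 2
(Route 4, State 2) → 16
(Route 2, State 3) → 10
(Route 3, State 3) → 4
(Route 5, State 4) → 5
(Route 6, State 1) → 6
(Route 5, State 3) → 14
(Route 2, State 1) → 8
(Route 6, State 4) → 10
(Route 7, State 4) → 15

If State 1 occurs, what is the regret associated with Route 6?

6

Best payoff under State 1 is 12.
Regret = 12 − 6 = 6.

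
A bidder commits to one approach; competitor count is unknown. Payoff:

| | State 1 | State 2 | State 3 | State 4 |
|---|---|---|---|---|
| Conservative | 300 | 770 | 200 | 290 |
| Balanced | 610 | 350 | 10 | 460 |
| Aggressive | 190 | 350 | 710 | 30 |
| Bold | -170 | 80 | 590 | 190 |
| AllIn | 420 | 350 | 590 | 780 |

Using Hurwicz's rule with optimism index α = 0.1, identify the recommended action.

Conservative: 0.1·770 + 0.9·200 = 257
Balanced: 0.1·610 + 0.9·10 = 70
Aggressive: 0.1·710 + 0.9·30 = 98
Bold: 0.1·590 + 0.9·(-170) = -94
AllIn: 0.1·780 + 0.9·350 = 393
Highest Hurwicz score = 393 → AllIn.

AllIn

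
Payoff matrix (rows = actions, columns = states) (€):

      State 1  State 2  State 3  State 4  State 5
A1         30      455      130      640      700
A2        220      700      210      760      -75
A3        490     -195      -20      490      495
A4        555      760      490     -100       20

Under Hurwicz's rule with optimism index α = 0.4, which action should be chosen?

A1

A1: 0.4·700 + 0.6·30 = 298
A2: 0.4·760 + 0.6·(-75) = 259
A3: 0.4·495 + 0.6·(-195) = 81
A4: 0.4·760 + 0.6·(-100) = 244
Highest Hurwicz score = 298 → A1.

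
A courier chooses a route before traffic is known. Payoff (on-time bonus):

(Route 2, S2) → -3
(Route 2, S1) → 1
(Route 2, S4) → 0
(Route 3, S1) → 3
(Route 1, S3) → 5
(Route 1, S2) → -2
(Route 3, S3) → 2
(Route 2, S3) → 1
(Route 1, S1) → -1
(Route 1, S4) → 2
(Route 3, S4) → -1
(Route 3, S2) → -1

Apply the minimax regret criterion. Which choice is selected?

Route 3

Column bests: S1=3, S2=-1, S3=5, S4=2.
Route 1 regrets: 4, 1, 0, 0 → max 4
Route 2 regrets: 2, 2, 4, 2 → max 4
Route 3 regrets: 0, 0, 3, 3 → max 3
Smallest max regret = 3 → Route 3.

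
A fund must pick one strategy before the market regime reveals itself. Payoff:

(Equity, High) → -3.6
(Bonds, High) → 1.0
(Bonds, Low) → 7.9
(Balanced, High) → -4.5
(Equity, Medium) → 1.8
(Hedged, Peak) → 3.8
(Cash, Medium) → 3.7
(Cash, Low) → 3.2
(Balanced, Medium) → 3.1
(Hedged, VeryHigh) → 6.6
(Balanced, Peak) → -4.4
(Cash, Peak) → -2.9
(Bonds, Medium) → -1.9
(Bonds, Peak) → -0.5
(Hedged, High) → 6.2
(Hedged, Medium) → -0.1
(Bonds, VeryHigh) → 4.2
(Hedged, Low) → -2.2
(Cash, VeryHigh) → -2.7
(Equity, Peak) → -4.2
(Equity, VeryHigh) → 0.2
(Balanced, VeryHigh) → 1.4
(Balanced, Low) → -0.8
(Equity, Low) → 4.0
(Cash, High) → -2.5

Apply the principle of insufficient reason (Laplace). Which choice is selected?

Hedged

Row averages: Hedged=2.86, Balanced=-1.04, Bonds=2.14, Cash=-0.24, Equity=-0.36
Highest average = 2.86 → Hedged.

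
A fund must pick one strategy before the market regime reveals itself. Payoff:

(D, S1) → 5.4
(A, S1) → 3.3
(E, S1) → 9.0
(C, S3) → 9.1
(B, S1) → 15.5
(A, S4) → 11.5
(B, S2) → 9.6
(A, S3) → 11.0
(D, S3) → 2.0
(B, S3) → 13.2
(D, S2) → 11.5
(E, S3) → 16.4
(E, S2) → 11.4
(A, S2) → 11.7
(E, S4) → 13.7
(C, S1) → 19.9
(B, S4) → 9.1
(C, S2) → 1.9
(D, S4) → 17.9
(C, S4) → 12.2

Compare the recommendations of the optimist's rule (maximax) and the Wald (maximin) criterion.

maximax → C; maximin → B (disagree)

Row maxima: A=11.7, B=15.5, C=19.9, D=17.9, E=16.4
Best best-case = 19.9 → C.
Row minima: A=3.3, B=9.1, C=1.9, D=2.0, E=9.0
Best worst-case = 9.1 → B.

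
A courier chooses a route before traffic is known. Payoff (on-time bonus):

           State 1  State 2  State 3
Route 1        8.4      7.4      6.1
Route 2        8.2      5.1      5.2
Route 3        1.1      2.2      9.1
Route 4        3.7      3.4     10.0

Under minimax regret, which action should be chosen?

Route 1

Column bests: State 1=8.4, State 2=7.4, State 3=10.0.
Route 1 regrets: 0.0, 0.0, 3.9 → max 3.9
Route 2 regrets: 0.2, 2.3, 4.8 → max 4.8
Route 3 regrets: 7.3, 5.2, 0.9 → max 7.3
Route 4 regrets: 4.7, 4.0, 0.0 → max 4.7
Smallest max regret = 3.9 → Route 1.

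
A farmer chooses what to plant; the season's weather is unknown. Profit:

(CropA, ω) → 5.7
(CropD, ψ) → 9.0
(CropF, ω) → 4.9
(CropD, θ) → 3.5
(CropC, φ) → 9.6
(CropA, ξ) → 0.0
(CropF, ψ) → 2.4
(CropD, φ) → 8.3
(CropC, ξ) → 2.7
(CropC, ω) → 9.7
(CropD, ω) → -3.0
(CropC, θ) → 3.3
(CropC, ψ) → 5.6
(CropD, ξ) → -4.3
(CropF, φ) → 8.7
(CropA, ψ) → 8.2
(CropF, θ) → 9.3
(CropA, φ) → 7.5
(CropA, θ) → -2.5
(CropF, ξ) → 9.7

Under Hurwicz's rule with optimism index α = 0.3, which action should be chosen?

CropA: 0.3·8.2 + 0.7·(-2.5) = 0.71
CropC: 0.3·9.7 + 0.7·2.7 = 4.8
CropD: 0.3·9.0 + 0.7·(-4.3) = -0.31
CropF: 0.3·9.7 + 0.7·2.4 = 4.59
Highest Hurwicz score = 4.8 → CropC.

CropC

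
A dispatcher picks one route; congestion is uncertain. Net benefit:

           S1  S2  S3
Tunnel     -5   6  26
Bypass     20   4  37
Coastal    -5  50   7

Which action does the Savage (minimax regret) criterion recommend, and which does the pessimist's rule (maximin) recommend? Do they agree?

minimax regret → Coastal; maximin → Bypass (disagree)

Column bests: S1=20, S2=50, S3=37.
Tunnel regrets: 25, 44, 11 → max 44
Bypass regrets: 0, 46, 0 → max 46
Coastal regrets: 25, 0, 30 → max 30
Smallest max regret = 30 → Coastal.
Row minima: Tunnel=-5, Bypass=4, Coastal=-5
Best worst-case = 4 → Bypass.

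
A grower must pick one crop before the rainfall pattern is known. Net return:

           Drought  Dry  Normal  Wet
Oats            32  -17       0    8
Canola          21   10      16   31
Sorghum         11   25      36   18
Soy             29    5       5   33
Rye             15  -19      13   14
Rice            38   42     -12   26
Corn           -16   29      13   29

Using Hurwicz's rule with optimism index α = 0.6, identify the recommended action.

Oats: 0.6·32 + 0.4·(-17) = 12.4
Canola: 0.6·31 + 0.4·10 = 22.6
Sorghum: 0.6·36 + 0.4·11 = 26
Soy: 0.6·33 + 0.4·5 = 21.8
Rye: 0.6·15 + 0.4·(-19) = 1.4
Rice: 0.6·42 + 0.4·(-12) = 20.4
Corn: 0.6·29 + 0.4·(-16) = 11
Highest Hurwicz score = 26 → Sorghum.

Sorghum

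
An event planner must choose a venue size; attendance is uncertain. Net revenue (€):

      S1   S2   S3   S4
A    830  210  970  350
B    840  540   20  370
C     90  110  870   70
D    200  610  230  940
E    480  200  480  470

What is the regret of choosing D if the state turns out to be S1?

Best payoff under S1 is 840.
Regret = 840 − 200 = 640.

640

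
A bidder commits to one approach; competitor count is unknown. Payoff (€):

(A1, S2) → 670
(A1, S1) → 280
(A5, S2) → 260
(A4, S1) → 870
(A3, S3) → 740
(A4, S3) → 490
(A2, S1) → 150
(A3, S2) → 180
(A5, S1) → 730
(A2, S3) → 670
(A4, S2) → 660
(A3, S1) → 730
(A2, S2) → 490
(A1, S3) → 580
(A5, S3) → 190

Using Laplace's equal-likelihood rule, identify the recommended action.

Row averages: A1=510, A2=1310/3, A3=550, A4=2020/3, A5=1180/3
Highest average = 2020/3 → A4.

A4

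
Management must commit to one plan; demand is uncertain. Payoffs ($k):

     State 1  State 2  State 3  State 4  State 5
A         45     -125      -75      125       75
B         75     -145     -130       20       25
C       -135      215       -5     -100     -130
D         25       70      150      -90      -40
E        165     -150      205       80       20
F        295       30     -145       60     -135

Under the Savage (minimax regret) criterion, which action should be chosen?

Column bests: State 1=295, State 2=215, State 3=205, State 4=125, State 5=75.
A regrets: 250, 340, 280, 0, 0 → max 340
B regrets: 220, 360, 335, 105, 50 → max 360
C regrets: 430, 0, 210, 225, 205 → max 430
D regrets: 270, 145, 55, 215, 115 → max 270
E regrets: 130, 365, 0, 45, 55 → max 365
F regrets: 0, 185, 350, 65, 210 → max 350
Smallest max regret = 270 → D.

D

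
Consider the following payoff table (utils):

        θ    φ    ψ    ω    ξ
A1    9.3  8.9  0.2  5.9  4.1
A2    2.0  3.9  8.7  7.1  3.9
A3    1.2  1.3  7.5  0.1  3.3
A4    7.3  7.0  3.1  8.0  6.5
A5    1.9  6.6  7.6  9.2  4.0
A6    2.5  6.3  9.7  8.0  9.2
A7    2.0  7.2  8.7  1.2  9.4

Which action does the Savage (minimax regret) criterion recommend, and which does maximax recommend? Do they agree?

minimax regret → A4; maximax → A6 (disagree)

Column bests: θ=9.3, φ=8.9, ψ=9.7, ω=9.2, ξ=9.4.
A1 regrets: 0.0, 0.0, 9.5, 3.3, 5.3 → max 9.5
A2 regrets: 7.3, 5.0, 1.0, 2.1, 5.5 → max 7.3
A3 regrets: 8.1, 7.6, 2.2, 9.1, 6.1 → max 9.1
A4 regrets: 2.0, 1.9, 6.6, 1.2, 2.9 → max 6.6
A5 regrets: 7.4, 2.3, 2.1, 0.0, 5.4 → max 7.4
A6 regrets: 6.8, 2.6, 0.0, 1.2, 0.2 → max 6.8
A7 regrets: 7.3, 1.7, 1.0, 8.0, 0.0 → max 8.0
Smallest max regret = 6.6 → A4.
Row maxima: A1=9.3, A2=8.7, A3=7.5, A4=8.0, A5=9.2, A6=9.7, A7=9.4
Best best-case = 9.7 → A6.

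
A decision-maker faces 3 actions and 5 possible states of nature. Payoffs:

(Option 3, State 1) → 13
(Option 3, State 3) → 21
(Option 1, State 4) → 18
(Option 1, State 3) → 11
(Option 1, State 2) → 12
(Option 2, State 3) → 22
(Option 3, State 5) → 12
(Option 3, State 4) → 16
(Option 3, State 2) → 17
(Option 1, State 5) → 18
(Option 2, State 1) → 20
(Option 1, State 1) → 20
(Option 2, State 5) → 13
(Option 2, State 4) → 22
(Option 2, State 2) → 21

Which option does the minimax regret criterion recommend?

Option 2

Column bests: State 1=20, State 2=21, State 3=22, State 4=22, State 5=18.
Option 1 regrets: 0, 9, 11, 4, 0 → max 11
Option 2 regrets: 0, 0, 0, 0, 5 → max 5
Option 3 regrets: 7, 4, 1, 6, 6 → max 7
Smallest max regret = 5 → Option 2.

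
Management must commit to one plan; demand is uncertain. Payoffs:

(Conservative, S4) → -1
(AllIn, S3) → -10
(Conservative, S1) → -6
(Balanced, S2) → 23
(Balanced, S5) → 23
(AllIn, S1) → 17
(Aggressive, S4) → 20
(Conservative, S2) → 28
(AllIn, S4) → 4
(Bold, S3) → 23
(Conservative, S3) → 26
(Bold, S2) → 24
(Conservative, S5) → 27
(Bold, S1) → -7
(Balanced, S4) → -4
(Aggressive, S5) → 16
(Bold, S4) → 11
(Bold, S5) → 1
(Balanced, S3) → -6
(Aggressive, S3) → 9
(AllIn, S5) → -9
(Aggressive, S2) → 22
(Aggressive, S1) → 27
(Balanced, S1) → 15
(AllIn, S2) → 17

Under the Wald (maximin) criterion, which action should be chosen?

Aggressive

Row minima: Conservative=-6, Balanced=-6, Aggressive=9, Bold=-7, AllIn=-10
Best worst-case = 9 → Aggressive.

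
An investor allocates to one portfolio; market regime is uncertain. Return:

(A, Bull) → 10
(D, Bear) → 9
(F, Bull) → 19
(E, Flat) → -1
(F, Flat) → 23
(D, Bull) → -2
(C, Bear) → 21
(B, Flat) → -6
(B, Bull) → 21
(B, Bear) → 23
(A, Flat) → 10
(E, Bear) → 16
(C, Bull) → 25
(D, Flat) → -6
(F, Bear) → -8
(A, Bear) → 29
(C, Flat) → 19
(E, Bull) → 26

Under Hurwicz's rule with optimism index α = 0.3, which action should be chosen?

C

A: 0.3·29 + 0.7·10 = 15.7
B: 0.3·23 + 0.7·(-6) = 2.7
C: 0.3·25 + 0.7·19 = 20.8
D: 0.3·9 + 0.7·(-6) = -1.5
E: 0.3·26 + 0.7·(-1) = 7.1
F: 0.3·23 + 0.7·(-8) = 1.3
Highest Hurwicz score = 20.8 → C.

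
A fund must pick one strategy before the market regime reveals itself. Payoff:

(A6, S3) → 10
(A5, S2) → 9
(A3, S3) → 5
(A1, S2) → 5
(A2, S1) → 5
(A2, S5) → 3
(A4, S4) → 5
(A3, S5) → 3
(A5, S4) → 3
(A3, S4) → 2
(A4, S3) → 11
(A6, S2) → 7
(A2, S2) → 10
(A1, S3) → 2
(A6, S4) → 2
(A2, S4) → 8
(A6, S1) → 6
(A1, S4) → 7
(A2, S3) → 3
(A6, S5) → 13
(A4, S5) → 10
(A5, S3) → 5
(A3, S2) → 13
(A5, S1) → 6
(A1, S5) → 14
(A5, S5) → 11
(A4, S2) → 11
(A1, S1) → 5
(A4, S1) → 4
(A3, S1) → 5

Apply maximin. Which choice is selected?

Row minima: A1=2, A2=3, A3=2, A4=4, A5=3, A6=2
Best worst-case = 4 → A4.

A4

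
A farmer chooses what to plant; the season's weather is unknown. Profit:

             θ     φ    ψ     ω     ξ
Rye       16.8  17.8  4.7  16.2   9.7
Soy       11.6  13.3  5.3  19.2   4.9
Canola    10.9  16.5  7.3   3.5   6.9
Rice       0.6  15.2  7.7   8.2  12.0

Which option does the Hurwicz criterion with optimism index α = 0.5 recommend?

Rye: 0.5·17.8 + 0.5·4.7 = 11.25
Soy: 0.5·19.2 + 0.5·4.9 = 12.05
Canola: 0.5·16.5 + 0.5·3.5 = 10
Rice: 0.5·15.2 + 0.5·0.6 = 7.9
Highest Hurwicz score = 12.05 → Soy.

Soy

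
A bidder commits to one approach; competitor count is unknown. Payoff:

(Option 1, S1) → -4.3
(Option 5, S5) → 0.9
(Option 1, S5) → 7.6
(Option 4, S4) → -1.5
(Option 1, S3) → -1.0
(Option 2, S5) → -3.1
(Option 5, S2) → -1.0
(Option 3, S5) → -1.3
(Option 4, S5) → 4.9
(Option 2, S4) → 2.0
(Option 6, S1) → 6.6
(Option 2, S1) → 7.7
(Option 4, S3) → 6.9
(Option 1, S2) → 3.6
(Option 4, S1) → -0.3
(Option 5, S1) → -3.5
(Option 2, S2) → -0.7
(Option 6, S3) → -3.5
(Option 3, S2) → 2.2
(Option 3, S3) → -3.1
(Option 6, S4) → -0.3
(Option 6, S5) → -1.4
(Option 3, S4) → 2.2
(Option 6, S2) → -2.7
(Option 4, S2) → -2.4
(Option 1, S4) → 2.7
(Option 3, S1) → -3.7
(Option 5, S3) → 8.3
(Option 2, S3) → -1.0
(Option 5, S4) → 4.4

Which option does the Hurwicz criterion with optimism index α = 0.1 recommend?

Option 4

Option 1: 0.1·7.6 + 0.9·(-4.3) = -3.11
Option 2: 0.1·7.7 + 0.9·(-3.1) = -2.02
Option 3: 0.1·2.2 + 0.9·(-3.7) = -3.11
Option 4: 0.1·6.9 + 0.9·(-2.4) = -1.47
Option 5: 0.1·8.3 + 0.9·(-3.5) = -2.32
Option 6: 0.1·6.6 + 0.9·(-3.5) = -2.49
Highest Hurwicz score = -1.47 → Option 4.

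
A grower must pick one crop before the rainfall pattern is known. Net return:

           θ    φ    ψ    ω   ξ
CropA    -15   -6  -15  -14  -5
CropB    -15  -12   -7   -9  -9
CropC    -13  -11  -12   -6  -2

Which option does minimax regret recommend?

Column bests: θ=-13, φ=-6, ψ=-7, ω=-6, ξ=-2.
CropA regrets: 2, 0, 8, 8, 3 → max 8
CropB regrets: 2, 6, 0, 3, 7 → max 7
CropC regrets: 0, 5, 5, 0, 0 → max 5
Smallest max regret = 5 → CropC.

CropC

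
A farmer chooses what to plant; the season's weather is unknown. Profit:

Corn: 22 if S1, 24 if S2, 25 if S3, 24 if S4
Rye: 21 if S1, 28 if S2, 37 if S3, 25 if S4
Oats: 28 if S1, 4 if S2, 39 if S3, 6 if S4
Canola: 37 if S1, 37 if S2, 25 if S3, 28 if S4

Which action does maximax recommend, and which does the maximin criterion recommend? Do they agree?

Row maxima: Corn=25, Rye=37, Oats=39, Canola=37
Best best-case = 39 → Oats.
Row minima: Corn=22, Rye=21, Oats=4, Canola=25
Best worst-case = 25 → Canola.

maximax → Oats; maximin → Canola (disagree)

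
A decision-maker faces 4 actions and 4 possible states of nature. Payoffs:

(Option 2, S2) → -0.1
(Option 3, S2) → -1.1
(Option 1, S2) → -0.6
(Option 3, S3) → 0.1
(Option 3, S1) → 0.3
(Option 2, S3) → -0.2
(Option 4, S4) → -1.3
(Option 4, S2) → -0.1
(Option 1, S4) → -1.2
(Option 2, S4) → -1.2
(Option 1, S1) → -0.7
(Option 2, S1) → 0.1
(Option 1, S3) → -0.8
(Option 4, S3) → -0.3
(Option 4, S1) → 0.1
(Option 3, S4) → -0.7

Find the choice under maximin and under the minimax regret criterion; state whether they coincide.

maximin → Option 3; minimax regret → Option 2 (disagree)

Row minima: Option 1=-1.2, Option 2=-1.2, Option 3=-1.1, Option 4=-1.3
Best worst-case = -1.1 → Option 3.
Column bests: S1=0.3, S2=-0.1, S3=0.1, S4=-0.7.
Option 1 regrets: 1.0, 0.5, 0.9, 0.5 → max 1.0
Option 2 regrets: 0.2, 0.0, 0.3, 0.5 → max 0.5
Option 3 regrets: 0.0, 1.0, 0.0, 0.0 → max 1.0
Option 4 regrets: 0.2, 0.0, 0.4, 0.6 → max 0.6
Smallest max regret = 0.5 → Option 2.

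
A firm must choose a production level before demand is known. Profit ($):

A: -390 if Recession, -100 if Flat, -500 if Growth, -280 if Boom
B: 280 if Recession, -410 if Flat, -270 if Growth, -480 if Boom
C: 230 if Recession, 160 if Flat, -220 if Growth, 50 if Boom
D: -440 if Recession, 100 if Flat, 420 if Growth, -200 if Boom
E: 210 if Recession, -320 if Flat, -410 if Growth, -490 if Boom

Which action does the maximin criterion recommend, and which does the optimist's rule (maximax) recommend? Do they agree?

Row minima: A=-500, B=-480, C=-220, D=-440, E=-490
Best worst-case = -220 → C.
Row maxima: A=-100, B=280, C=230, D=420, E=210
Best best-case = 420 → D.

maximin → C; maximax → D (disagree)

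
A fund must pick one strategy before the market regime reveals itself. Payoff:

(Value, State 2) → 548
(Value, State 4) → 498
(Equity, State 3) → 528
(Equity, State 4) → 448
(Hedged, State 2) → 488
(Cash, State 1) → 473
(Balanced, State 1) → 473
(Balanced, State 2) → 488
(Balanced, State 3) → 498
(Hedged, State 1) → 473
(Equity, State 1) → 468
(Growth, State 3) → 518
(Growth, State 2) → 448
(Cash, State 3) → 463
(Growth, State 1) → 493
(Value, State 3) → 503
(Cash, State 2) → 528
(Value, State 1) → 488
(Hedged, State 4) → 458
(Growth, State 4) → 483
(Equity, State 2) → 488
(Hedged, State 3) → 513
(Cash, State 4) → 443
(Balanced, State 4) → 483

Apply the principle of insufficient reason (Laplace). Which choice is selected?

Value

Row averages: Balanced=485.5, Value=509.25, Hedged=483, Cash=476.75, Equity=483, Growth=485.5
Highest average = 509.25 → Value.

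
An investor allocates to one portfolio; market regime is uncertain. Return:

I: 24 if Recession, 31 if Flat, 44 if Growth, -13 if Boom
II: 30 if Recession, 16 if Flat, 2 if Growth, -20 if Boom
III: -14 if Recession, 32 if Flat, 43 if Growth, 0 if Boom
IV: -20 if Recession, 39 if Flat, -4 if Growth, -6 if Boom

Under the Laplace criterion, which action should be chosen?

I

Row averages: I=21.5, II=7, III=15.25, IV=2.25
Highest average = 21.5 → I.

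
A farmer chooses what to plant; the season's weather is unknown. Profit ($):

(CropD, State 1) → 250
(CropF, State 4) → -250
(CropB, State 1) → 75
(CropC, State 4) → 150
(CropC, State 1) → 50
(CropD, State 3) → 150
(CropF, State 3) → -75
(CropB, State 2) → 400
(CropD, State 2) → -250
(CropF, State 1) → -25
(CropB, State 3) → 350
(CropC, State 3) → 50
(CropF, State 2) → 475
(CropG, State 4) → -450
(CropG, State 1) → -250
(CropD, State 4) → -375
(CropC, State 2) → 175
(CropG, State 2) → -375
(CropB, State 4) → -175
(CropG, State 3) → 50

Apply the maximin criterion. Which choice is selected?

CropC

Row minima: CropC=50, CropG=-450, CropB=-175, CropF=-250, CropD=-375
Best worst-case = 50 → CropC.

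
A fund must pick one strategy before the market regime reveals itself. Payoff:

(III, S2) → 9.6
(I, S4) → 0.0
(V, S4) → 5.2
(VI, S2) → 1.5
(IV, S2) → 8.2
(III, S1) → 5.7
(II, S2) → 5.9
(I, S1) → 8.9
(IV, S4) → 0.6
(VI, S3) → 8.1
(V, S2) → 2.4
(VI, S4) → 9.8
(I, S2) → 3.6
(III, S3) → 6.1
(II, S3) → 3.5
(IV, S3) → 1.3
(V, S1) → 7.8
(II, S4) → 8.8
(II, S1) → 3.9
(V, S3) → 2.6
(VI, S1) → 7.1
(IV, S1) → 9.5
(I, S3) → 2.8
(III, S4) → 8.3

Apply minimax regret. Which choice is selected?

Column bests: S1=9.5, S2=9.6, S3=8.1, S4=9.8.
I regrets: 0.6, 6.0, 5.3, 9.8 → max 9.8
II regrets: 5.6, 3.7, 4.6, 1.0 → max 5.6
III regrets: 3.8, 0.0, 2.0, 1.5 → max 3.8
IV regrets: 0.0, 1.4, 6.8, 9.2 → max 9.2
V regrets: 1.7, 7.2, 5.5, 4.6 → max 7.2
VI regrets: 2.4, 8.1, 0.0, 0.0 → max 8.1
Smallest max regret = 3.8 → III.

III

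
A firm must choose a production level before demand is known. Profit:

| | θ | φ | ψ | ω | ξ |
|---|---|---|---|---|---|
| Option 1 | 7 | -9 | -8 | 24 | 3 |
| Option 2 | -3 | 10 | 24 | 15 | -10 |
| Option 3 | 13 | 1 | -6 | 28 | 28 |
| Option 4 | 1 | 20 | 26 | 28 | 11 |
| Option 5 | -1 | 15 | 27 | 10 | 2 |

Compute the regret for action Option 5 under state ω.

Best payoff under ω is 28.
Regret = 28 − 10 = 18.

18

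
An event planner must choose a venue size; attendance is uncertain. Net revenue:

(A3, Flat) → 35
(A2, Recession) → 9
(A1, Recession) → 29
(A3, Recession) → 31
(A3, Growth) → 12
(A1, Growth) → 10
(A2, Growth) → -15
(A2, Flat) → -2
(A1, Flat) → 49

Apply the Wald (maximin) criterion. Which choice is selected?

A3

Row minima: A1=10, A2=-15, A3=12
Best worst-case = 12 → A3.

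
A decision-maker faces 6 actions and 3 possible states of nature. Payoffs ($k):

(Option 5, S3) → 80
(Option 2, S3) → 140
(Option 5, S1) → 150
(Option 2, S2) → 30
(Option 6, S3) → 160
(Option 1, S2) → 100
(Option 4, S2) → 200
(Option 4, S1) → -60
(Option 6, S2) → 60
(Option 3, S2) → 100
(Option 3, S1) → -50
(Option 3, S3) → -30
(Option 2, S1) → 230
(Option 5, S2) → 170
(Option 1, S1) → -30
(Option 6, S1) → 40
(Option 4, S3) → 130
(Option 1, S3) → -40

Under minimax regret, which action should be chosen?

Option 5

Column bests: S1=230, S2=200, S3=160.
Option 1 regrets: 260, 100, 200 → max 260
Option 2 regrets: 0, 170, 20 → max 170
Option 3 regrets: 280, 100, 190 → max 280
Option 4 regrets: 290, 0, 30 → max 290
Option 5 regrets: 80, 30, 80 → max 80
Option 6 regrets: 190, 140, 0 → max 190
Smallest max regret = 80 → Option 5.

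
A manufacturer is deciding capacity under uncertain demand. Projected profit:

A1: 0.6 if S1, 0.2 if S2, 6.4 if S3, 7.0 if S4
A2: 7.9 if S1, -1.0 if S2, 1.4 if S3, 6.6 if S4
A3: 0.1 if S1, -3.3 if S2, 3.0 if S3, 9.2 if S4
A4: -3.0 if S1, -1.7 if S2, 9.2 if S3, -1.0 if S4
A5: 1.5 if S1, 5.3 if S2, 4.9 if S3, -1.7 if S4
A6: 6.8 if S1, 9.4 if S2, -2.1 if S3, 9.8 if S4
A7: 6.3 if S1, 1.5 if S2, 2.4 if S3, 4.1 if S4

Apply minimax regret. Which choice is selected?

A7

Column bests: S1=7.9, S2=9.4, S3=9.2, S4=9.8.
A1 regrets: 7.3, 9.2, 2.8, 2.8 → max 9.2
A2 regrets: 0.0, 10.4, 7.8, 3.2 → max 10.4
A3 regrets: 7.8, 12.7, 6.2, 0.6 → max 12.7
A4 regrets: 10.9, 11.1, 0.0, 10.8 → max 11.1
A5 regrets: 6.4, 4.1, 4.3, 11.5 → max 11.5
A6 regrets: 1.1, 0.0, 11.3, 0.0 → max 11.3
A7 regrets: 1.6, 7.9, 6.8, 5.7 → max 7.9
Smallest max regret = 7.9 → A7.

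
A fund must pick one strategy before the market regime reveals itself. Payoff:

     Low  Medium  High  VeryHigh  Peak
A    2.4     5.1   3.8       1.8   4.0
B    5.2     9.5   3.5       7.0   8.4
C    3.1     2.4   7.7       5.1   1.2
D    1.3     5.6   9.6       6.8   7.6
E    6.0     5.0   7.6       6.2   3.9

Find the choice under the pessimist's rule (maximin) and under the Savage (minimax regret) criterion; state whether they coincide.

maximin → E; minimax regret → E (agree)

Row minima: A=1.8, B=3.5, C=1.2, D=1.3, E=3.9
Best worst-case = 3.9 → E.
Column bests: Low=6.0, Medium=9.5, High=9.6, VeryHigh=7.0, Peak=8.4.
A regrets: 3.6, 4.4, 5.8, 5.2, 4.4 → max 5.8
B regrets: 0.8, 0.0, 6.1, 0.0, 0.0 → max 6.1
C regrets: 2.9, 7.1, 1.9, 1.9, 7.2 → max 7.2
D regrets: 4.7, 3.9, 0.0, 0.2, 0.8 → max 4.7
E regrets: 0.0, 4.5, 2.0, 0.8, 4.5 → max 4.5
Smallest max regret = 4.5 → E.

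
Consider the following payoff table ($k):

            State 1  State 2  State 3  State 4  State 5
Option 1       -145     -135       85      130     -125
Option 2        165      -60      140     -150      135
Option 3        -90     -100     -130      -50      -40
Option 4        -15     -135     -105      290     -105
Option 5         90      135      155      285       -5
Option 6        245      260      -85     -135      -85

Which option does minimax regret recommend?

Column bests: State 1=245, State 2=260, State 3=155, State 4=290, State 5=135.
Option 1 regrets: 390, 395, 70, 160, 260 → max 395
Option 2 regrets: 80, 320, 15, 440, 0 → max 440
Option 3 regrets: 335, 360, 285, 340, 175 → max 360
Option 4 regrets: 260, 395, 260, 0, 240 → max 395
Option 5 regrets: 155, 125, 0, 5, 140 → max 155
Option 6 regrets: 0, 0, 240, 425, 220 → max 425
Smallest max regret = 155 → Option 5.

Option 5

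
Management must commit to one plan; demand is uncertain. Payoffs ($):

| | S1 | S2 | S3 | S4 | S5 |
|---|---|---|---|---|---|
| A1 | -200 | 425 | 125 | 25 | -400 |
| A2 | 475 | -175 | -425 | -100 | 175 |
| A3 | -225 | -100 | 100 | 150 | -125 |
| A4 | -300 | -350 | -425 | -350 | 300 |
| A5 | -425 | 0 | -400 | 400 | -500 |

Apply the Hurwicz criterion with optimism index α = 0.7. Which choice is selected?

A1: 0.7·425 + 0.3·(-400) = 177.5
A2: 0.7·475 + 0.3·(-425) = 205
A3: 0.7·150 + 0.3·(-225) = 37.5
A4: 0.7·300 + 0.3·(-425) = 82.5
A5: 0.7·400 + 0.3·(-500) = 130
Highest Hurwicz score = 205 → A2.

A2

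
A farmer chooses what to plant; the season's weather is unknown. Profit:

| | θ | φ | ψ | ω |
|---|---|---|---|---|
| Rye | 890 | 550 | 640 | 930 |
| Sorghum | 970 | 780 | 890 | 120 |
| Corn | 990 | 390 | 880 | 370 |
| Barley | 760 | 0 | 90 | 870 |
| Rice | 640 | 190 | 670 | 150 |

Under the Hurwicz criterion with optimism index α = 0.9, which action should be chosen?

Rye: 0.9·930 + 0.1·550 = 892
Sorghum: 0.9·970 + 0.1·120 = 885
Corn: 0.9·990 + 0.1·370 = 928
Barley: 0.9·870 + 0.1·0 = 783
Rice: 0.9·670 + 0.1·150 = 618
Highest Hurwicz score = 928 → Corn.

Corn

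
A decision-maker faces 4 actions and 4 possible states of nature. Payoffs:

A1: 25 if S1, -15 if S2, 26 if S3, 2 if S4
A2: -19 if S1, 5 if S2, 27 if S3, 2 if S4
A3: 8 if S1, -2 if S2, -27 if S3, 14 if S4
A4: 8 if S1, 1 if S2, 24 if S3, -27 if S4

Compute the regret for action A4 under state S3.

3

Best payoff under S3 is 27.
Regret = 27 − 24 = 3.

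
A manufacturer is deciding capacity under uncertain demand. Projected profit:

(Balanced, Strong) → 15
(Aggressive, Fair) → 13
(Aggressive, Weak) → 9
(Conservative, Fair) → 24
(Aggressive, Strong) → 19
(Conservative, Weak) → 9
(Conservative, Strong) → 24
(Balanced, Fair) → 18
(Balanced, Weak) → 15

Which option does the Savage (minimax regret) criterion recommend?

Conservative

Column bests: Weak=15, Fair=24, Strong=24.
Conservative regrets: 6, 0, 0 → max 6
Balanced regrets: 0, 6, 9 → max 9
Aggressive regrets: 6, 11, 5 → max 11
Smallest max regret = 6 → Conservative.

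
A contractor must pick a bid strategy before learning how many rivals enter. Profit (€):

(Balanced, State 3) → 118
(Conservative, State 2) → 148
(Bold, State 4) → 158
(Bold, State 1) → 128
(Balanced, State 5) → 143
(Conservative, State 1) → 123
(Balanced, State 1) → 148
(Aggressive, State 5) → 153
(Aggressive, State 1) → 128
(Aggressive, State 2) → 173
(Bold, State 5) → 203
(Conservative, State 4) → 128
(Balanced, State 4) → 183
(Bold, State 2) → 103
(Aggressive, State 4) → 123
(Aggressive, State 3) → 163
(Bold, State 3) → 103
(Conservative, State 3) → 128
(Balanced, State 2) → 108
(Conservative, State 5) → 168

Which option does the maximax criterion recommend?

Row maxima: Conservative=168, Balanced=183, Aggressive=173, Bold=203
Best best-case = 203 → Bold.

Bold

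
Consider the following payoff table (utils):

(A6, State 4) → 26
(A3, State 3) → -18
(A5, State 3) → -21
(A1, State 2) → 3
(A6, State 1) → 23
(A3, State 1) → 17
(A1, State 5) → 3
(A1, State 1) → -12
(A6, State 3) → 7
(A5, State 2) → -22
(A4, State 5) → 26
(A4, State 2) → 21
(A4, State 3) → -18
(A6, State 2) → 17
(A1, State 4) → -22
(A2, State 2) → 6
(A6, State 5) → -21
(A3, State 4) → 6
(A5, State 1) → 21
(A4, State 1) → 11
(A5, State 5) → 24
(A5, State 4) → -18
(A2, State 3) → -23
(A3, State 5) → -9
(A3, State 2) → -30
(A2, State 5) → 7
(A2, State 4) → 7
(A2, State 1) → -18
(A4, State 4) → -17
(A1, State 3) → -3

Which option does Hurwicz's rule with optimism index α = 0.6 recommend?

A1: 0.6·3 + 0.4·(-22) = -7
A2: 0.6·7 + 0.4·(-23) = -5
A3: 0.6·17 + 0.4·(-30) = -1.8
A4: 0.6·26 + 0.4·(-18) = 8.4
A5: 0.6·24 + 0.4·(-22) = 5.6
A6: 0.6·26 + 0.4·(-21) = 7.2
Highest Hurwicz score = 8.4 → A4.

A4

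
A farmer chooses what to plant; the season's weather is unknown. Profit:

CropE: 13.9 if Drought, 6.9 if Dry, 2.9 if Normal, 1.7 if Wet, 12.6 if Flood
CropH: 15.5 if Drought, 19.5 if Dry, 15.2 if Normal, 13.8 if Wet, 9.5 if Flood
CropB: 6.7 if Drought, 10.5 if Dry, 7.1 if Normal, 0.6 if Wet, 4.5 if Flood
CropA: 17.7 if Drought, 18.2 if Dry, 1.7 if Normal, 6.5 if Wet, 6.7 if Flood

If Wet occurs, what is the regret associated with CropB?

Best payoff under Wet is 13.8.
Regret = 13.8 − 0.6 = 13.2.

13.2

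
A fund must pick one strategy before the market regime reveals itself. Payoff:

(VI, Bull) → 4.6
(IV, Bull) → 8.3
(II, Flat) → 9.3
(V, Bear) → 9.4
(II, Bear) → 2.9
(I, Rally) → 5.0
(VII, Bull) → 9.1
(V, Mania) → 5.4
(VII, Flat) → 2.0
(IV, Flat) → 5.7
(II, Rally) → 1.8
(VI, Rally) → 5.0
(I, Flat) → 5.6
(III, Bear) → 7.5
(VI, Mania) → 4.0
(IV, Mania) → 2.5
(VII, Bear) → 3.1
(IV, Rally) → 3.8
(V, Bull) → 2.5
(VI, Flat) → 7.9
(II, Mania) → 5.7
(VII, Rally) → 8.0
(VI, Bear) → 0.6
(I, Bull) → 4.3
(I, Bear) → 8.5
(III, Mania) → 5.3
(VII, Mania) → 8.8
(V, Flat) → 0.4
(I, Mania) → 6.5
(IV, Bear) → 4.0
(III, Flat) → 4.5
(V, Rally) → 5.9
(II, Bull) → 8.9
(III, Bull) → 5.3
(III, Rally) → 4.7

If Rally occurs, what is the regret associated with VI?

Best payoff under Rally is 8.0.
Regret = 8.0 − 5.0 = 3.0.

3.0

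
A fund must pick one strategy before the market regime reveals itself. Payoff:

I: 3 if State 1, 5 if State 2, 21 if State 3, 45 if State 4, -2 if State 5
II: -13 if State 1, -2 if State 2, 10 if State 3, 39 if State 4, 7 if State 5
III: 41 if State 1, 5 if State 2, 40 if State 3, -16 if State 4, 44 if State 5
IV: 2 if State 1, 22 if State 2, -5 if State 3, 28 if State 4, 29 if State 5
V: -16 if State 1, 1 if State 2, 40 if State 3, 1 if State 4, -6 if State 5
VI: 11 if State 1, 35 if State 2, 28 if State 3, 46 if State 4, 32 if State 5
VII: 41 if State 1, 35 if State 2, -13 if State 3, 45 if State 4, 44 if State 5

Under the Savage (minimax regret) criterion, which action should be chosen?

VI

Column bests: State 1=41, State 2=35, State 3=40, State 4=46, State 5=44.
I regrets: 38, 30, 19, 1, 46 → max 46
II regrets: 54, 37, 30, 7, 37 → max 54
III regrets: 0, 30, 0, 62, 0 → max 62
IV regrets: 39, 13, 45, 18, 15 → max 45
V regrets: 57, 34, 0, 45, 50 → max 57
VI regrets: 30, 0, 12, 0, 12 → max 30
VII regrets: 0, 0, 53, 1, 0 → max 53
Smallest max regret = 30 → VI.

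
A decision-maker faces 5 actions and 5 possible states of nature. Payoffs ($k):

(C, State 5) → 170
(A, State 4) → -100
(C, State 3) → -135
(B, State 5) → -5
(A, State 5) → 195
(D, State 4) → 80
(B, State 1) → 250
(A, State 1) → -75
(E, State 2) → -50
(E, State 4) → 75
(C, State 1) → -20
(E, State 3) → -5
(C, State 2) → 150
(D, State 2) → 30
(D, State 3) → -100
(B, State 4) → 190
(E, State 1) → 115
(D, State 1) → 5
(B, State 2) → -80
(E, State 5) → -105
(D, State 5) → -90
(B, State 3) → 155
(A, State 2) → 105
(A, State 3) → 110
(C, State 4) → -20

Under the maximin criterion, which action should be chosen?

Row minima: A=-100, B=-80, C=-135, D=-100, E=-105
Best worst-case = -80 → B.

B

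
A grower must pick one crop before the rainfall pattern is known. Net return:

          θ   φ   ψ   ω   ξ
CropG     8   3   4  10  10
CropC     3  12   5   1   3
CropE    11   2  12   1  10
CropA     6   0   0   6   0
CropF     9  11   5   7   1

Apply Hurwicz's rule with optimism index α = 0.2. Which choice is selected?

CropG: 0.2·10 + 0.8·3 = 4.4
CropC: 0.2·12 + 0.8·1 = 3.2
CropE: 0.2·12 + 0.8·1 = 3.2
CropA: 0.2·6 + 0.8·0 = 1.2
CropF: 0.2·11 + 0.8·1 = 3
Highest Hurwicz score = 4.4 → CropG.

CropG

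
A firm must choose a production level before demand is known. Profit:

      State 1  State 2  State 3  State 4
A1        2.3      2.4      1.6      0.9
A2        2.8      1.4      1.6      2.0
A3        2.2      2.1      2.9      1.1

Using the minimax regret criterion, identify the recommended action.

Column bests: State 1=2.8, State 2=2.4, State 3=2.9, State 4=2.0.
A1 regrets: 0.5, 0.0, 1.3, 1.1 → max 1.3
A2 regrets: 0.0, 1.0, 1.3, 0.0 → max 1.3
A3 regrets: 0.6, 0.3, 0.0, 0.9 → max 0.9
Smallest max regret = 0.9 → A3.

A3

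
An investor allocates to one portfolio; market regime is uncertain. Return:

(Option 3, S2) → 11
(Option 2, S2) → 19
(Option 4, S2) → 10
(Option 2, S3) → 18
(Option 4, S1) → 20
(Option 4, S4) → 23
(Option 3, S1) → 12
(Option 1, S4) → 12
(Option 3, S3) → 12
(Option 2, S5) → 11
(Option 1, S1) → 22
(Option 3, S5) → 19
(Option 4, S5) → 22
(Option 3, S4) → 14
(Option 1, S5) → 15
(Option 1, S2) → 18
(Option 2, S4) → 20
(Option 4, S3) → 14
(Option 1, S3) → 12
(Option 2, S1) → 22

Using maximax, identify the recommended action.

Option 4

Row maxima: Option 1=22, Option 2=22, Option 3=19, Option 4=23
Best best-case = 23 → Option 4.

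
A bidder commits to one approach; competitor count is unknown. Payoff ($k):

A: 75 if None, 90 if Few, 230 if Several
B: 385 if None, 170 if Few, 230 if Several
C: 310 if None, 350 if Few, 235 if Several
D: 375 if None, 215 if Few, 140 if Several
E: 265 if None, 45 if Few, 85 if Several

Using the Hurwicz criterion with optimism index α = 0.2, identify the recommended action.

C

A: 0.2·230 + 0.8·75 = 106
B: 0.2·385 + 0.8·170 = 213
C: 0.2·350 + 0.8·235 = 258
D: 0.2·375 + 0.8·140 = 187
E: 0.2·265 + 0.8·45 = 89
Highest Hurwicz score = 258 → C.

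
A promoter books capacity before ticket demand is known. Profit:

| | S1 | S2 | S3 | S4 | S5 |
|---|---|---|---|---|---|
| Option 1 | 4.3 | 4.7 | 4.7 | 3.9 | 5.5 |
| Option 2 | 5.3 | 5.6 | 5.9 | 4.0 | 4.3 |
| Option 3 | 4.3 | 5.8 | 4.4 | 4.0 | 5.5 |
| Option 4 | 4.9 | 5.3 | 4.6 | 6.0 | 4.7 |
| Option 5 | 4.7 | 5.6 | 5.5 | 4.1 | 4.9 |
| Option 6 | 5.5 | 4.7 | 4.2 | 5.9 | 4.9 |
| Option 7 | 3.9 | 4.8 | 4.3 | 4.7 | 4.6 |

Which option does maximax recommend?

Row maxima: Option 1=5.5, Option 2=5.9, Option 3=5.8, Option 4=6.0, Option 5=5.6, Option 6=5.9, Option 7=4.8
Best best-case = 6.0 → Option 4.

Option 4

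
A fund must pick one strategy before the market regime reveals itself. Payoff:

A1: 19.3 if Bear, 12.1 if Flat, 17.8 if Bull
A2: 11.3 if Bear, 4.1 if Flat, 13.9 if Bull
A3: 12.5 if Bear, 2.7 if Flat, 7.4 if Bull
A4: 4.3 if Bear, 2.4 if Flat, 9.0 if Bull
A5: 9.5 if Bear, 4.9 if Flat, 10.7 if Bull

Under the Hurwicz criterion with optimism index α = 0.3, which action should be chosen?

A1: 0.3·19.3 + 0.7·12.1 = 14.26
A2: 0.3·13.9 + 0.7·4.1 = 7.04
A3: 0.3·12.5 + 0.7·2.7 = 5.64
A4: 0.3·9.0 + 0.7·2.4 = 4.38
A5: 0.3·10.7 + 0.7·4.9 = 6.64
Highest Hurwicz score = 14.26 → A1.

A1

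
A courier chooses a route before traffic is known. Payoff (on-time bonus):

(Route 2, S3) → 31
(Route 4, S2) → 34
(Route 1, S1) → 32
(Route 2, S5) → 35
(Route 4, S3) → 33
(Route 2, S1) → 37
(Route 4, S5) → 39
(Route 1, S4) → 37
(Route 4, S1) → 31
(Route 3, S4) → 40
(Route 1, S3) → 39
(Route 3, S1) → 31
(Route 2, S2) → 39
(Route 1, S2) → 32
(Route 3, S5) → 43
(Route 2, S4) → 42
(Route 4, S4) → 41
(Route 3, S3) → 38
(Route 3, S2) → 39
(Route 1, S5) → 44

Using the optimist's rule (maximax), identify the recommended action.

Row maxima: Route 1=44, Route 2=42, Route 3=43, Route 4=41
Best best-case = 44 → Route 1.

Route 1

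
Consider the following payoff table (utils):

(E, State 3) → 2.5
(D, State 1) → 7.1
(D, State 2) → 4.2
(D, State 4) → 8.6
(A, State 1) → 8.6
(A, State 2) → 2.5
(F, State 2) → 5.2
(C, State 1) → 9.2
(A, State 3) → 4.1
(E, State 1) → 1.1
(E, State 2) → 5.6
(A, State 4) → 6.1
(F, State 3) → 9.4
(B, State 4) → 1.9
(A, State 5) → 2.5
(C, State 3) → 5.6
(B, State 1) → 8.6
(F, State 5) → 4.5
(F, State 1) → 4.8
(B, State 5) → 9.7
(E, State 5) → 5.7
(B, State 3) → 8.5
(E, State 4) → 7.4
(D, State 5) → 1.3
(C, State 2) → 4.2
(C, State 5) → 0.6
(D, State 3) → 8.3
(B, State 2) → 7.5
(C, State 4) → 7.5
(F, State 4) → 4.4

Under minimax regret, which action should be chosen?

Column bests: State 1=9.2, State 2=7.5, State 3=9.4, State 4=8.6, State 5=9.7.
A regrets: 0.6, 5.0, 5.3, 2.5, 7.2 → max 7.2
B regrets: 0.6, 0.0, 0.9, 6.7, 0.0 → max 6.7
C regrets: 0.0, 3.3, 3.8, 1.1, 9.1 → max 9.1
D regrets: 2.1, 3.3, 1.1, 0.0, 8.4 → max 8.4
E regrets: 8.1, 1.9, 6.9, 1.2, 4.0 → max 8.1
F regrets: 4.4, 2.3, 0.0, 4.2, 5.2 → max 5.2
Smallest max regret = 5.2 → F.

F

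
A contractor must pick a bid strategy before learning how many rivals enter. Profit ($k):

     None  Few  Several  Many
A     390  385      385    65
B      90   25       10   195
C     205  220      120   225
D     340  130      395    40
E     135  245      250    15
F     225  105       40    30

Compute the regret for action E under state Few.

Best payoff under Few is 385.
Regret = 385 − 245 = 140.

140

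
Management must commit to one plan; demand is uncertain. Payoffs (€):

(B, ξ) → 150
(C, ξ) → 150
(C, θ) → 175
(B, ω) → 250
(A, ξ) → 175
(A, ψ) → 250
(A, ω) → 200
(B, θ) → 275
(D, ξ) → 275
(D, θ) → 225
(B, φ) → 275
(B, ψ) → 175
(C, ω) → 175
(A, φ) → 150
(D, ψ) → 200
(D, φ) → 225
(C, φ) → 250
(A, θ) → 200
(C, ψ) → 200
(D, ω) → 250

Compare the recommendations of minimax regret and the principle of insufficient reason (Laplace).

minimax regret → D; laplace → D (agree)

Column bests: θ=275, φ=275, ψ=250, ω=250, ξ=275.
A regrets: 75, 125, 0, 50, 100 → max 125
B regrets: 0, 0, 75, 0, 125 → max 125
C regrets: 100, 25, 50, 75, 125 → max 125
D regrets: 50, 50, 50, 0, 0 → max 50
Smallest max regret = 50 → D.
Row averages: A=195, B=225, C=190, D=235
Highest average = 235 → D.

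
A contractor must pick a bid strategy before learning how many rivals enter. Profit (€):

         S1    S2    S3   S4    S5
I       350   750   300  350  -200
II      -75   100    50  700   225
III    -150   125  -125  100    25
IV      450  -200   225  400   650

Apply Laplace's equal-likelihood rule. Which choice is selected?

Row averages: I=310, II=200, III=-5, IV=305
Highest average = 310 → I.

I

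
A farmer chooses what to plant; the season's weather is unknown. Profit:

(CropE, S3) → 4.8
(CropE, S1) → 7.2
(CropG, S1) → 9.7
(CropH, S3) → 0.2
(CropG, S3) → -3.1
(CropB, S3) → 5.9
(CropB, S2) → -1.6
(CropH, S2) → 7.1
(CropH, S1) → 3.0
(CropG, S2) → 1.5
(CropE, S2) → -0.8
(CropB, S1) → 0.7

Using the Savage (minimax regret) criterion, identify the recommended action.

CropH

Column bests: S1=9.7, S2=7.1, S3=5.9.
CropB regrets: 9.0, 8.7, 0.0 → max 9.0
CropH regrets: 6.7, 0.0, 5.7 → max 6.7
CropE regrets: 2.5, 7.9, 1.1 → max 7.9
CropG regrets: 0.0, 5.6, 9.0 → max 9.0
Smallest max regret = 6.7 → CropH.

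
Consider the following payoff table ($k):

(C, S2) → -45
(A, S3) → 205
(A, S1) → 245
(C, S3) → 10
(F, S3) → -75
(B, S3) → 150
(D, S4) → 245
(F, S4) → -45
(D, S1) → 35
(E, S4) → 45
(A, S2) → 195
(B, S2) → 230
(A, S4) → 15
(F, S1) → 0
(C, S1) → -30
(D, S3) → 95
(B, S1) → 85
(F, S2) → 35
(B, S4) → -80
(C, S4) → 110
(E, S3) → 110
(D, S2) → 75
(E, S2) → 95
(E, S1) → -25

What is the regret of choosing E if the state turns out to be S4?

200

Best payoff under S4 is 245.
Regret = 245 − 45 = 200.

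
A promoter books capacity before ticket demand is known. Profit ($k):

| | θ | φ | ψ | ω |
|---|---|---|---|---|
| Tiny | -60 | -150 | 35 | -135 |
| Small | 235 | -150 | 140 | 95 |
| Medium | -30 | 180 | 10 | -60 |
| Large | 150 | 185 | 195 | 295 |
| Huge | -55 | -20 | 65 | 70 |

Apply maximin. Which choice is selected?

Row minima: Tiny=-150, Small=-150, Medium=-60, Large=150, Huge=-55
Best worst-case = 150 → Large.

Large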